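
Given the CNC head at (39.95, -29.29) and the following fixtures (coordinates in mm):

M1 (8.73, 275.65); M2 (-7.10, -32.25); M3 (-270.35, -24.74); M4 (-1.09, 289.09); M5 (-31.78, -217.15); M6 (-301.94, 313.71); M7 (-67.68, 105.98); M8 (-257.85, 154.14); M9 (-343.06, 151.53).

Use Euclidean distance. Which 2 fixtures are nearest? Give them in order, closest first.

M2, M7

Distances from (39.95, -29.29):
M1: 306.53 mm
M2: 47.14 mm
M3: 310.33 mm
M4: 321.01 mm
M5: 201.09 mm
M6: 484.29 mm
M7: 172.86 mm
M8: 349.76 mm
M9: 423.55 mm
Sorted: M2 (47.14 mm) < M7 (172.86 mm) < M5 (201.09 mm) < M1 (306.53 mm) < …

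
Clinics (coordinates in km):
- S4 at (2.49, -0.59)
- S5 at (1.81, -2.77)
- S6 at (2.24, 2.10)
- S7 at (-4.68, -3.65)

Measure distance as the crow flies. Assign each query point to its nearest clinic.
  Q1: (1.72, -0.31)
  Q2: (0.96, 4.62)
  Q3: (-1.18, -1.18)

Q1 at (1.72, -0.31):
  S4: 0.82 km
  S5: 2.46 km
  S6: 2.47 km
  S7: 7.22 km
  → nearest: S4 (0.82 km)
Q2 at (0.96, 4.62):
  S4: 5.43 km
  S5: 7.44 km
  S6: 2.83 km
  S7: 10.01 km
  → nearest: S6 (2.83 km)
Q3 at (-1.18, -1.18):
  S4: 3.72 km
  S5: 3.39 km
  S6: 4.74 km
  S7: 4.28 km
  → nearest: S5 (3.39 km)

Q1→S4; Q2→S6; Q3→S5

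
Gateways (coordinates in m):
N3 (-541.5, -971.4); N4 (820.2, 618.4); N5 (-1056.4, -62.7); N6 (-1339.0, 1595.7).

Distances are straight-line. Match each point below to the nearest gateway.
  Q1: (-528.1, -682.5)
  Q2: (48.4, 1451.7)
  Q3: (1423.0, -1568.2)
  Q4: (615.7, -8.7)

Q1→N3; Q2→N4; Q3→N3; Q4→N4

Q1 at (-528.1, -682.5):
  N3: √((-13.4)² + (-288.9)²) = √(179.560 + 83463.210) = 289.2 m
  N4: √((1348.3)² + (1300.9)²) = √(1817912.890 + 1692340.810) = 1873.6 m
  N5: √((-528.3)² + (619.8)²) = √(279100.890 + 384152.040) = 814.4 m
  N6: √((-810.9)² + (2278.2)²) = √(657558.810 + 5190195.240) = 2418.2 m
  → nearest: N3 (289.2 m)
Q2 at (48.4, 1451.7):
  N3: √((-589.9)² + (-2423.1)²) = √(347982.010 + 5871413.610) = 2493.9 m
  N4: √((771.8)² + (-833.3)²) = √(595675.240 + 694388.890) = 1135.8 m
  N5: √((-1104.8)² + (-1514.4)²) = √(1220583.040 + 2293407.360) = 1874.6 m
  N6: √((-1387.4)² + (144.0)²) = √(1924878.760 + 20736.000) = 1394.9 m
  → nearest: N4 (1135.8 m)
Q3 at (1423.0, -1568.2):
  N3: √((-1964.5)² + (596.8)²) = √(3859260.250 + 356170.240) = 2053.2 m
  N4: √((-602.8)² + (2186.6)²) = √(363367.840 + 4781219.560) = 2268.2 m
  N5: √((-2479.4)² + (1505.5)²) = √(6147424.360 + 2266530.250) = 2900.7 m
  N6: √((-2762.0)² + (3163.9)²) = √(7628644.000 + 10010263.210) = 4199.9 m
  → nearest: N3 (2053.2 m)
Q4 at (615.7, -8.7):
  N3: √((-1157.2)² + (-962.7)²) = √(1339111.840 + 926791.290) = 1505.3 m
  N4: √((204.5)² + (627.1)²) = √(41820.250 + 393254.410) = 659.6 m
  N5: √((-1672.1)² + (-54.0)²) = √(2795918.410 + 2916.000) = 1673.0 m
  N6: √((-1954.7)² + (1604.4)²) = √(3820852.090 + 2574099.360) = 2528.8 m
  → nearest: N4 (659.6 m)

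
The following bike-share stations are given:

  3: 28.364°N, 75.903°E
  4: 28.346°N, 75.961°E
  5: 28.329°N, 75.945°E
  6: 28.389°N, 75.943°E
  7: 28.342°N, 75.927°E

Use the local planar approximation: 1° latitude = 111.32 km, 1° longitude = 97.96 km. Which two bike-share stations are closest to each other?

5 and 7

Pairwise distances:
5–7: √((0.013·111.32)² + (-0.018·97.96)²) = √(2.09427 + 3.10916) = 2.281 km
4–5: √((-0.017·111.32)² + (-0.016·97.96)²) = √(3.58133 + 2.45662) = 2.457 km
4–7: √((-0.004·111.32)² + (-0.034·97.96)²) = √(0.19827 + 11.09316) = 3.360 km
3–7: √((-0.022·111.32)² + (0.024·97.96)²) = √(5.99780 + 5.52739) = 3.395 km
3–6: √((0.025·111.32)² + (0.040·97.96)²) = √(7.74509 + 15.35386) = 4.806 km
4–6: √((0.043·111.32)² + (-0.018·97.96)²) = √(22.91307 + 3.10916) = 5.101 km
6–7: √((-0.047·111.32)² + (-0.016·97.96)²) = √(27.37424 + 2.45662) = 5.462 km
3–5: √((-0.035·111.32)² + (0.042·97.96)²) = √(15.18037 + 16.92763) = 5.666 km
3–4: √((-0.018·111.32)² + (0.058·97.96)²) = √(4.01505 + 32.28149) = 6.025 km
5–6: √((0.060·111.32)² + (-0.002·97.96)²) = √(44.61171 + 0.03838) = 6.682 km
Closest pair: 5–7 at 2.281 km.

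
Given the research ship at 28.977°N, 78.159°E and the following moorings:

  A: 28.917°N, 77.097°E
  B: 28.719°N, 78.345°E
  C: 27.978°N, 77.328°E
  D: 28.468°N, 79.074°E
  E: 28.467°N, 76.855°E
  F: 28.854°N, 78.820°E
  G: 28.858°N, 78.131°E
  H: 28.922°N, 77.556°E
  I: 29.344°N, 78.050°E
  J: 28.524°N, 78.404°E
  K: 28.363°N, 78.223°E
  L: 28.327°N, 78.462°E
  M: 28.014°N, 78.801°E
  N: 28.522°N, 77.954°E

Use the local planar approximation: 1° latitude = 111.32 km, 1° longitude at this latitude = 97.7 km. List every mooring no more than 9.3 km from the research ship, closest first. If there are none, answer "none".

Distances from 28.977°N, 78.159°E:
A: √((-0.060·111.32)² + (-1.062·97.7)²) = √(44.61171 + 10765.59805) = 103.972 km
B: √((-0.258·111.32)² + (0.186·97.7)²) = √(824.87057 + 330.22885) = 33.987 km
C: √((-0.999·111.32)² + (-0.831·97.7)²) = √(12367.37051 + 6591.60501) = 137.692 km
D: √((-0.509·111.32)² + (0.915·97.7)²) = √(3210.56865 + 7991.55542) = 105.840 km
E: √((-0.510·111.32)² + (-1.304·97.7)²) = √(3223.19624 + 16230.96384) = 139.478 km
F: √((-0.123·111.32)² + (0.661·97.7)²) = √(187.48072 + 4170.53765) = 66.015 km
G: √((-0.119·111.32)² + (-0.028·97.7)²) = √(175.48513 + 7.48351) = 13.527 km
H: √((-0.055·111.32)² + (-0.603·97.7)²) = √(37.48623 + 3470.75335) = 59.230 km
I: √((0.367·111.32)² + (-0.109·97.7)²) = √(1669.08527 + 113.40759) = 42.220 km
J: √((-0.453·111.32)² + (0.245·97.7)²) = √(2542.97915 + 572.95603) = 55.821 km
K: √((-0.614·111.32)² + (0.064·97.7)²) = √(4671.78812 + 39.09751) = 68.636 km
L: √((-0.650·111.32)² + (0.303·97.7)²) = √(5235.68016 + 876.34353) = 78.179 km
M: √((-0.963·111.32)² + (0.642·97.7)²) = √(11492.08871 + 3934.22491) = 124.203 km
N: √((-0.455·111.32)² + (-0.205·97.7)²) = √(2565.48328 + 401.14081) = 54.467 km
Threshold 9.3 km: none within range.

none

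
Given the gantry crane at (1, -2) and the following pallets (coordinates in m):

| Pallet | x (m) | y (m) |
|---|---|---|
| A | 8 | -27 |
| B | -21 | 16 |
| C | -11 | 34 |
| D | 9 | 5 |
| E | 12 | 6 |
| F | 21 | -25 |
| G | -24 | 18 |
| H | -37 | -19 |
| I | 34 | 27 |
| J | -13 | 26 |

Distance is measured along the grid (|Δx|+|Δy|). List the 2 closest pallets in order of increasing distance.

D, E

Distances from (1, -2):
A: 32 m
B: 40 m
C: 48 m
D: 15 m
E: 19 m
F: 43 m
G: 45 m
H: 55 m
I: 62 m
J: 42 m
Sorted: D (15 m) < E (19 m) < A (32 m) < B (40 m) < …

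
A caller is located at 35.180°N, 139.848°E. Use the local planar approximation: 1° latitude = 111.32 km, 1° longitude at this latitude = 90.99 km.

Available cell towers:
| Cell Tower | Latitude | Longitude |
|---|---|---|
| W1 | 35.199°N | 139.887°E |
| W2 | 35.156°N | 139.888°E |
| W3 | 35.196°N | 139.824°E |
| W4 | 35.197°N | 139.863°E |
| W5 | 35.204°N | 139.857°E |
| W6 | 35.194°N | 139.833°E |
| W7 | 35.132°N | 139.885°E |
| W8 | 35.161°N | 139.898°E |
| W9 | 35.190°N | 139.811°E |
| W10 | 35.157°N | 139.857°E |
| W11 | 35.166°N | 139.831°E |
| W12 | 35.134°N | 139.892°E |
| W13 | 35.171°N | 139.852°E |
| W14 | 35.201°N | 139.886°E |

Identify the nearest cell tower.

Distances from 35.180°N, 139.848°E:
W1: 4.131 km
W2: 4.515 km
W3: 2.818 km
W4: 2.333 km
W5: 2.794 km
W6: 2.072 km
W7: 6.316 km
W8: 5.017 km
W9: 3.546 km
W10: 2.688 km
W11: 2.196 km
W12: 6.500 km
W13: 1.066 km
W14: 4.174 km
Minimum: W13 at 1.066 km.

W13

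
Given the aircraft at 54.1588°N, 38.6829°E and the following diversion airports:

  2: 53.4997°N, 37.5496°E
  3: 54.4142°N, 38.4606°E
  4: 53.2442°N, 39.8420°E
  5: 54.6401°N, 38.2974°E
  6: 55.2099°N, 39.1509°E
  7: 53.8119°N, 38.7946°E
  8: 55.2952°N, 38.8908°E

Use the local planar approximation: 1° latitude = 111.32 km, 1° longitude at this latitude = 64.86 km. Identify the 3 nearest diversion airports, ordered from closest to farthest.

3, 7, 5

Distances from 54.1588°N, 38.6829°E:
2: √((-0.6591·111.32)² + (-1.1333·64.86)²) = √(5383.305402 + 5403.108220) = 103.8577 km
3: √((0.2554·111.32)² + (-0.2223·64.86)²) = √(808.329039 + 207.889624) = 31.8782 km
4: √((-0.9146·111.32)² + (1.1591·64.86)²) = √(10365.942355 + 5651.916022) = 126.5617 km
5: √((0.4813·111.32)² + (-0.3855·64.86)²) = √(2870.635945 + 625.176512) = 59.1254 km
6: √((1.0511·111.32)² + (0.4680·64.86)²) = √(13690.977839 + 921.394456) = 120.8816 km
7: √((-0.3469·111.32)² + (0.1117·64.86)²) = √(1491.265583 + 52.488025) = 39.2906 km
8: √((1.1364·111.32)² + (0.2079·64.86)²) = √(16003.274160 + 181.828882) = 127.2207 km
Sorted: 3 (31.8782 km) < 7 (39.2906 km) < 5 (59.1254 km) < 2 (103.8577 km) < 6 (120.8816 km) < …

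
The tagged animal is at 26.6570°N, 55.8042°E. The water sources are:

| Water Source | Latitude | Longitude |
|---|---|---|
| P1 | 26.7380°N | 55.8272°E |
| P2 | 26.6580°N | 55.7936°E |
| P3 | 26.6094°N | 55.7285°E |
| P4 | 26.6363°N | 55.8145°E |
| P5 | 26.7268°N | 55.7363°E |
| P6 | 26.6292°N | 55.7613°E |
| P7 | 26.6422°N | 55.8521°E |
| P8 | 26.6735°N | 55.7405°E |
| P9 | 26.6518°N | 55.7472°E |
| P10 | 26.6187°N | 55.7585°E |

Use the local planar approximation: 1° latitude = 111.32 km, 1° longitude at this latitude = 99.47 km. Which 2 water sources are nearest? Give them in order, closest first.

Distances from 26.6570°N, 55.8042°E:
P1: √((0.0810·111.32)² + (0.0230·99.47)²) = √(81.304846 + 5.234075) = 9.3026 km
P2: √((0.0010·111.32)² + (-0.0106·99.47)²) = √(0.012392 + 1.111721) = 1.0602 km
P3: √((-0.0476·111.32)² + (-0.0757·99.47)²) = √(28.077621 + 56.699078) = 9.2074 km
P4: √((-0.0207·111.32)² + (0.0103·99.47)²) = √(5.309909 + 1.049684) = 2.5218 km
P5: √((0.0698·111.32)² + (-0.0679·99.47)²) = √(60.375013 + 45.616692) = 10.2952 km
P6: √((-0.0278·111.32)² + (-0.0429·99.47)²) = √(9.577143 + 18.209534) = 5.2713 km
P7: √((-0.0148·111.32)² + (0.0479·99.47)²) = √(2.714375 + 22.701537) = 5.0414 km
P8: √((0.0165·111.32)² + (-0.0637·99.47)²) = √(3.373761 + 40.147925) = 6.5971 km
P9: √((-0.0052·111.32)² + (-0.0570·99.47)²) = √(0.335084 + 32.146519) = 5.6993 km
P10: √((-0.0383·111.32)² + (-0.0457·99.47)²) = √(18.177910 + 20.664107) = 6.2323 km
Sorted: P2 (1.0602 km) < P4 (2.5218 km) < P7 (5.0414 km) < P6 (5.2713 km) < …

P2, P4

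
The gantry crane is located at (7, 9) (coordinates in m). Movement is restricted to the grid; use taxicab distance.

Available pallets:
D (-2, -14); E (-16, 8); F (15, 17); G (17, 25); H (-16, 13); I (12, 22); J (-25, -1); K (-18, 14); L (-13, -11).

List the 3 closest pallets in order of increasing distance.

Distances from (7, 9):
D: 32 m
E: 24 m
F: 16 m
G: 26 m
H: 27 m
I: 18 m
J: 42 m
K: 30 m
L: 40 m
Sorted: F (16 m) < I (18 m) < E (24 m) < G (26 m) < H (27 m) < …

F, I, E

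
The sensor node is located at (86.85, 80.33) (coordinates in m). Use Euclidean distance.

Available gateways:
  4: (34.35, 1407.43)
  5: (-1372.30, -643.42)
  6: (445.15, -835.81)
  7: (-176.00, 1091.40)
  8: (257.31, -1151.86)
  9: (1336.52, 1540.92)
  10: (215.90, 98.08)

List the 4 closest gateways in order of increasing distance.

Distances from (86.85, 80.33):
4: 1328.14 m
5: 1628.78 m
6: 983.71 m
7: 1044.68 m
8: 1243.92 m
9: 1922.24 m
10: 130.26 m
Sorted: 10 (130.26 m) < 6 (983.71 m) < 7 (1044.68 m) < 8 (1243.92 m) < 4 (1328.14 m) < 5 (1628.78 m) < …

10, 6, 7, 8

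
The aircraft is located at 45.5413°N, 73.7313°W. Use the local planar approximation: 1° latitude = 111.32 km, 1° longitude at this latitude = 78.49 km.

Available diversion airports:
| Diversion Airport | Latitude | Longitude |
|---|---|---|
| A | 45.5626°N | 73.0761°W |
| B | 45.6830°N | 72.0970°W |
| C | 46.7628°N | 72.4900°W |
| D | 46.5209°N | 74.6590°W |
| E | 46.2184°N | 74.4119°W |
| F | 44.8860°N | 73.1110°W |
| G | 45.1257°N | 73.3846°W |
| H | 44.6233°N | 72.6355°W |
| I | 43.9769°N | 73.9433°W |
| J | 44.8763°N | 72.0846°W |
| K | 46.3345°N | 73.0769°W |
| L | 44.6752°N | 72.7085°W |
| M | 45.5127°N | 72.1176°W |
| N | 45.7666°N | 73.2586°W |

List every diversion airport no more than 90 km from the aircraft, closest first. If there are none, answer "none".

Distances from 45.5413°N, 73.7313°W:
A: √((0.0213·111.32)² + (0.6552·78.49)²) = √(5.622191 + 2644.700125) = 51.4813 km
B: √((0.1417·111.32)² + (1.6343·78.49)²) = √(248.820464 + 16454.785282) = 129.2424 km
C: √((1.2215·111.32)² + (1.2413·78.49)²) = √(18489.847872 + 9492.534166) = 167.2794 km
D: √((0.9796·111.32)² + (-0.9277·78.49)²) = √(11891.700104 + 5302.049419) = 131.1249 km
E: √((0.6771·111.32)² + (-0.6806·78.49)²) = √(5681.356254 + 2853.727811) = 92.3855 km
F: √((-0.6553·111.32)² + (0.6203·78.49)²) = √(5321.410120 + 2370.457758) = 87.7033 km
G: √((-0.4156·111.32)² + (0.3467·78.49)²) = √(2140.412473 + 740.519231) = 53.6743 km
H: √((-0.9180·111.32)² + (1.0958·78.49)²) = √(10443.155812 + 7397.606911) = 133.5693 km
I: √((-1.5644·111.32)² + (-0.2120·78.49)²) = √(30327.876987 + 276.885606) = 174.9422 km
J: √((-0.6650·111.32)² + (1.6467·78.49)²) = √(5480.115173 + 16705.428856) = 148.9481 km
K: √((0.7932·111.32)² + (0.6544·78.49)²) = √(7796.717639 + 2638.245703) = 102.1517 km
L: √((-0.8661·111.32)² + (1.0228·78.49)²) = √(9295.707989 + 6444.809681) = 125.4612 km
M: √((-0.0286·111.32)² + (1.6137·78.49)²) = √(10.136277 + 16042.581570) = 126.6993 km
N: √((0.2253·111.32)² + (0.4727·78.49)²) = √(629.026264 + 1376.574952) = 44.7839 km
Threshold 90 km: N (44.7839 km), A (51.4813 km), G (53.6743 km), F (87.7033 km) are within range.

N, A, G, F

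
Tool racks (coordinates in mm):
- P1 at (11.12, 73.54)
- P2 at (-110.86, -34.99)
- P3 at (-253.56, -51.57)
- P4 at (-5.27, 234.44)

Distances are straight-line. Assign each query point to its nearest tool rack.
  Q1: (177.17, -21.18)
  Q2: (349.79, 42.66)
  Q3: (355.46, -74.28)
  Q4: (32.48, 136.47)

Q1 at (177.17, -21.18):
  P1: √((-166.05)² + (94.72)²) = √(27572.6025 + 8971.8784) = 191.17 mm
  P2: √((-288.03)² + (-13.81)²) = √(82961.2809 + 190.7161) = 288.36 mm
  P3: √((-430.73)² + (-30.39)²) = √(185528.3329 + 923.5521) = 431.80 mm
  P4: √((-182.44)² + (255.62)²) = √(33284.3536 + 65341.5844) = 314.05 mm
  → nearest: P1 (191.17 mm)
Q2 at (349.79, 42.66):
  P1: √((-338.67)² + (30.88)²) = √(114697.3689 + 953.5744) = 340.07 mm
  P2: √((-460.65)² + (-77.65)²) = √(212198.4225 + 6029.5225) = 467.15 mm
  P3: √((-603.35)² + (-94.23)²) = √(364031.2225 + 8879.2929) = 610.66 mm
  P4: √((-355.06)² + (191.78)²) = √(126067.6036 + 36779.5684) = 403.54 mm
  → nearest: P1 (340.07 mm)
Q3 at (355.46, -74.28):
  P1: √((-344.34)² + (147.82)²) = √(118570.0356 + 21850.7524) = 374.73 mm
  P2: √((-466.32)² + (39.29)²) = √(217454.3424 + 1543.7041) = 467.97 mm
  P3: √((-609.02)² + (22.71)²) = √(370905.3604 + 515.7441) = 609.44 mm
  P4: √((-360.73)² + (308.72)²) = √(130126.1329 + 95308.0384) = 474.80 mm
  → nearest: P1 (374.73 mm)
Q4 at (32.48, 136.47):
  P1: √((-21.36)² + (-62.93)²) = √(456.2496 + 3960.1849) = 66.46 mm
  P2: √((-143.34)² + (-171.46)²) = √(20546.3556 + 29398.5316) = 223.48 mm
  P3: √((-286.04)² + (-188.04)²) = √(81818.8816 + 35359.0416) = 342.31 mm
  P4: √((-37.75)² + (97.97)²) = √(1425.0625 + 9598.1209) = 104.99 mm
  → nearest: P1 (66.46 mm)

Q1→P1; Q2→P1; Q3→P1; Q4→P1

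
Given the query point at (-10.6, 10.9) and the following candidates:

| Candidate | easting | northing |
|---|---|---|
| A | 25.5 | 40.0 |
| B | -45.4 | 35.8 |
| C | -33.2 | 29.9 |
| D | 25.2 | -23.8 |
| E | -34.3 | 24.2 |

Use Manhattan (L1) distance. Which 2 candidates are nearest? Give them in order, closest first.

Distances from (-10.6, 10.9):
A: |36.1| + |29.1| = 36.1 + 29.1 = 65.2
B: |-34.8| + |24.9| = 34.8 + 24.9 = 59.7
C: |-22.6| + |19.0| = 22.6 + 19.0 = 41.6
D: |35.8| + |-34.7| = 35.8 + 34.7 = 70.5
E: |-23.7| + |13.3| = 23.7 + 13.3 = 37.0
Sorted: E (37.0) < C (41.6) < B (59.7) < A (65.2) < …

E, C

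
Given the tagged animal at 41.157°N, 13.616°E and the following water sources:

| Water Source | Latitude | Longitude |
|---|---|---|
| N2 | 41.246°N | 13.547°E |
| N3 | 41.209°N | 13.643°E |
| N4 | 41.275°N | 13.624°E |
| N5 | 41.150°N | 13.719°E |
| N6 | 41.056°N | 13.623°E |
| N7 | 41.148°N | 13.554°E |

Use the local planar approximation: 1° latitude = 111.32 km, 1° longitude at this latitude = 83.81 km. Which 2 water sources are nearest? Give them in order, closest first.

N7, N3

Distances from 41.157°N, 13.616°E:
N2: √((0.089·111.32)² + (-0.069·83.81)²) = √(98.15816 + 33.44182) = 11.472 km
N3: √((0.052·111.32)² + (0.027·83.81)²) = √(33.50835 + 5.12058) = 6.215 km
N4: √((0.118·111.32)² + (0.008·83.81)²) = √(172.54819 + 0.44954) = 13.153 km
N5: √((-0.007·111.32)² + (0.103·83.81)²) = √(0.60721 + 74.51885) = 8.668 km
N6: √((-0.101·111.32)² + (0.007·83.81)²) = √(126.41224 + 0.34418) = 11.259 km
N7: √((-0.009·111.32)² + (-0.062·83.81)²) = √(1.00376 + 27.00070) = 5.292 km
Sorted: N7 (5.292 km) < N3 (6.215 km) < N5 (8.668 km) < N6 (11.259 km) < …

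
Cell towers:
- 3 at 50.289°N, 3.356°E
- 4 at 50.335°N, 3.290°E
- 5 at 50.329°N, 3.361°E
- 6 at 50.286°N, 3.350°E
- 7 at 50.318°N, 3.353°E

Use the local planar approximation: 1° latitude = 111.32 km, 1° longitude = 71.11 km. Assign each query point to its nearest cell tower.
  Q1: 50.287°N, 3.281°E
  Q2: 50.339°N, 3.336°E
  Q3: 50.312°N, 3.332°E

Q1 at 50.287°N, 3.281°E:
  3: 5.338 km
  4: 5.382 km
  5: 7.364 km
  6: 4.908 km
  7: 6.174 km
  → nearest: 6 (4.908 km)
Q2 at 50.339°N, 3.336°E:
  3: 5.745 km
  4: 3.301 km
  5: 2.098 km
  6: 5.983 km
  7: 2.632 km
  → nearest: 5 (2.098 km)
Q3 at 50.312°N, 3.332°E:
  3: 3.077 km
  4: 3.934 km
  5: 2.799 km
  6: 3.165 km
  7: 1.636 km
  → nearest: 7 (1.636 km)

Q1→6; Q2→5; Q3→7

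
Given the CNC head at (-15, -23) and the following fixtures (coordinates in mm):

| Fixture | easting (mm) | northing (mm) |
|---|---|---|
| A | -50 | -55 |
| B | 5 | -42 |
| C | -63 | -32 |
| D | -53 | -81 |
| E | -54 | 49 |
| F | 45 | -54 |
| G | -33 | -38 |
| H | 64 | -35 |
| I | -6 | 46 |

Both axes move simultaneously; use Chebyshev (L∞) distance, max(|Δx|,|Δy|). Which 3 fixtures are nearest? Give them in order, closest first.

G, B, A

Distances from (-15, -23):
A: 35 mm
B: 20 mm
C: 48 mm
D: 58 mm
E: 72 mm
F: 60 mm
G: 18 mm
H: 79 mm
I: 69 mm
Sorted: G (18 mm) < B (20 mm) < A (35 mm) < C (48 mm) < D (58 mm) < …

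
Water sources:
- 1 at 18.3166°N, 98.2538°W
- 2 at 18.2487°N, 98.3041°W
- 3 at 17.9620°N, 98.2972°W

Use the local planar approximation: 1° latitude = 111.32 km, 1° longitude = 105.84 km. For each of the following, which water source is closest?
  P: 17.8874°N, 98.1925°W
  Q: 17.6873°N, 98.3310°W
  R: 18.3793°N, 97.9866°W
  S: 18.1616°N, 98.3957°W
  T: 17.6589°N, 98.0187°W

P→3; Q→3; R→1; S→2; T→3

P at 17.8874°N, 98.1925°W:
  1: √((0.4292·111.32)² + (-0.0613·105.84)²) = √(2282.789267 + 42.094040) = 48.2170 km
  2: √((0.3613·111.32)² + (-0.1116·105.84)²) = √(1617.641643 + 139.517296) = 41.9185 km
  3: √((0.0746·111.32)² + (-0.1047·105.84)²) = √(68.964255 + 122.798490) = 13.8478 km
  → nearest: 3 (13.8478 km)
Q at 17.6873°N, 98.3310°W:
  1: √((0.6293·111.32)² + (0.0772·105.84)²) = √(4907.517521 + 66.762757) = 70.5286 km
  2: √((0.5614·111.32)² + (0.0269·105.84)²) = √(3905.631025 + 8.105956) = 62.5599 km
  3: √((0.2747·111.32)² + (0.0338·105.84)²) = √(935.112181 + 12.797734) = 30.7881 km
  → nearest: 3 (30.7881 km)
R at 18.3793°N, 97.9866°W:
  1: √((-0.0627·111.32)² + (-0.2672·105.84)²) = √(48.717105 + 799.783739) = 29.1290 km
  2: √((-0.1306·111.32)² + (-0.3175·105.84)²) = √(211.364842 + 1129.242258) = 36.6143 km
  3: √((-0.4173·111.32)² + (-0.3106·105.84)²) = √(2157.958879 + 1080.693564) = 56.9092 km
  → nearest: 1 (29.1290 km)
S at 18.1616°N, 98.3957°W:
  1: √((0.1550·111.32)² + (0.1419·105.84)²) = √(297.721221 + 225.561230) = 22.8754 km
  2: √((0.0871·111.32)² + (0.0916·105.84)²) = √(94.011873 + 93.991939) = 13.7114 km
  3: √((-0.1996·111.32)² + (0.0985·105.84)²) = √(493.704936 + 108.685629) = 24.5436 km
  → nearest: 2 (13.7114 km)
T at 17.6589°N, 98.0187°W:
  1: √((0.6577·111.32)² + (-0.2351·105.84)²) = √(5360.460240 + 619.162893) = 77.3280 km
  2: √((0.5898·111.32)² + (-0.2854·105.84)²) = √(4310.780720 + 912.446900) = 72.2719 km
  3: √((0.3031·111.32)² + (-0.2785·105.84)²) = √(1138.461289 + 868.860515) = 44.8031 km
  → nearest: 3 (44.8031 km)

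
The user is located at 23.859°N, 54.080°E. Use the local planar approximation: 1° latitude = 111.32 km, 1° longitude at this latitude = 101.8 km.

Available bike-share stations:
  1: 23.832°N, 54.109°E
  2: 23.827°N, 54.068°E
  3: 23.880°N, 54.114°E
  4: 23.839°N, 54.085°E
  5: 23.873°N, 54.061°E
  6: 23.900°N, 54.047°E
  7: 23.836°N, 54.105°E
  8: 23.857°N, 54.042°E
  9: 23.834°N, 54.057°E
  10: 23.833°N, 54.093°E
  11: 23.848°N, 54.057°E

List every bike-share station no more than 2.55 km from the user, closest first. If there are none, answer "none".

4, 5

Distances from 23.859°N, 54.080°E:
1: √((-0.027·111.32)² + (0.029·101.8)²) = √(9.03387 + 8.71548) = 4.213 km
2: √((-0.032·111.32)² + (-0.012·101.8)²) = √(12.68955 + 1.49231) = 3.766 km
3: √((0.021·111.32)² + (0.034·101.8)²) = √(5.46493 + 11.97991) = 4.177 km
4: √((-0.020·111.32)² + (0.005·101.8)²) = √(4.95686 + 0.25908) = 2.284 km
5: √((0.014·111.32)² + (-0.019·101.8)²) = √(2.42886 + 3.74113) = 2.484 km
6: √((0.041·111.32)² + (-0.033·101.8)²) = √(20.83119 + 11.28557) = 5.667 km
7: √((-0.023·111.32)² + (0.025·101.8)²) = √(6.55544 + 6.47702) = 3.610 km
8: √((-0.002·111.32)² + (-0.038·101.8)²) = √(0.04957 + 14.96452) = 3.875 km
9: √((-0.025·111.32)² + (-0.023·101.8)²) = √(7.74509 + 5.48215) = 3.637 km
10: √((-0.026·111.32)² + (0.013·101.8)²) = √(8.37709 + 1.75139) = 3.183 km
11: √((-0.011·111.32)² + (-0.023·101.8)²) = √(1.49945 + 5.48215) = 2.642 km
Threshold 2.55 km: 4 (2.284 km), 5 (2.484 km) are within range.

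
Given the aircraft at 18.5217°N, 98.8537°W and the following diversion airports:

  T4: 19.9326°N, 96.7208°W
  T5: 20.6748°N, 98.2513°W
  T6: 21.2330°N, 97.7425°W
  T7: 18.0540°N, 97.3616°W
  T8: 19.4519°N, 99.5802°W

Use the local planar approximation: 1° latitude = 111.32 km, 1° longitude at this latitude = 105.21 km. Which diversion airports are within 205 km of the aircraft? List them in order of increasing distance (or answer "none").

T8, T7

Distances from 18.5217°N, 98.8537°W:
T4: 273.9064 km
T5: 247.9210 km
T6: 323.6731 km
T7: 165.3923 km
T8: 128.7047 km
Threshold 205 km: T8 (128.7047 km), T7 (165.3923 km) are within range.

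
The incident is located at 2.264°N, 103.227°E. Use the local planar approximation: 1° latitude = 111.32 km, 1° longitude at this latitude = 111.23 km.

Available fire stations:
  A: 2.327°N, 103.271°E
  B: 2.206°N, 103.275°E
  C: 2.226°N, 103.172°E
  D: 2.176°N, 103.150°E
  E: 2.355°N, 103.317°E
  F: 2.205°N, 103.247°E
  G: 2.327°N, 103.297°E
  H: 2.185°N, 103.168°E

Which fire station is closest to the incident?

F

Distances from 2.264°N, 103.227°E:
A: √((0.063·111.32)² + (0.044·111.23)²) = √(49.18441 + 23.95241) = 8.552 km
B: √((-0.058·111.32)² + (0.048·111.23)²) = √(41.68717 + 28.50535) = 8.378 km
C: √((-0.038·111.32)² + (-0.055·111.23)²) = √(17.89425 + 37.42564) = 7.438 km
D: √((-0.088·111.32)² + (-0.077·111.23)²) = √(95.96475 + 73.35426) = 13.012 km
E: √((0.091·111.32)² + (0.090·111.23)²) = √(102.61933 + 100.21411) = 14.242 km
F: √((-0.059·111.32)² + (0.020·111.23)²) = √(43.13705 + 4.94885) = 6.934 km
G: √((0.063·111.32)² + (0.070·111.23)²) = √(49.18441 + 60.62335) = 10.479 km
H: √((-0.079·111.32)² + (-0.059·111.23)²) = √(77.33936 + 43.06733) = 10.973 km
Minimum: F at 6.934 km.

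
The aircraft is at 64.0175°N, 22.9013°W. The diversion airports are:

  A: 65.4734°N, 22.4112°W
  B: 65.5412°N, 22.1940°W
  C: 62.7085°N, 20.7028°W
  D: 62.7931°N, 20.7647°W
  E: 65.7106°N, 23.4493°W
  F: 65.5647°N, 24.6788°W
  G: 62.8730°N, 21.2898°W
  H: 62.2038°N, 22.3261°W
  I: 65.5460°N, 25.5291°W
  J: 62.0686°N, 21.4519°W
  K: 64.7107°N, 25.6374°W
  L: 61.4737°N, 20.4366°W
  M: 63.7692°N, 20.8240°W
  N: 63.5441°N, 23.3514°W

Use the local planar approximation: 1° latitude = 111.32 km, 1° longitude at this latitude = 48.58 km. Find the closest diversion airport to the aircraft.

N

Distances from 64.0175°N, 22.9013°W:
A: √((1.4559·111.32)² + (0.4901·48.58)²) = √(26266.940323 + 566.871243) = 163.8103 km
B: √((1.5237·111.32)² + (0.7073·48.58)²) = √(28770.362267 + 1180.653169) = 173.0636 km
C: √((-1.3090·111.32)² + (2.1985·48.58)²) = √(21233.700552 + 11406.908578) = 180.6671 km
D: √((-1.2244·111.32)² + (2.1366·48.58)²) = √(18577.746701 + 10773.615429) = 171.3224 km
E: √((1.6931·111.32)² + (-0.5480·48.58)²) = √(35523.161865 + 708.722365) = 190.3467 km
F: √((1.5472·111.32)² + (-1.7775·48.58)²) = √(29664.655474 + 7456.486566) = 192.6685 km
G: √((-1.1445·111.32)² + (1.6115·48.58)²) = √(16232.222585 + 6128.802700) = 149.5360 km
H: √((-1.8137·111.32)² + (0.5752·48.58)²) = √(40764.047720 + 780.823320) = 203.8256 km
I: √((1.5285·111.32)² + (-2.6278·48.58)²) = √(28951.914093 + 16296.698750) = 212.7172 km
J: √((-1.9489·111.32)² + (1.4494·48.58)²) = √(47067.974180 + 4957.828902) = 228.0917 km
K: √((0.6932·111.32)² + (-2.7361·48.58)²) = √(5954.749593 + 17667.656750) = 153.6958 km
L: √((-2.5438·111.32)² + (2.4647·48.58)²) = √(80188.542767 + 14336.500398) = 307.4493 km
M: √((-0.2483·111.32)² + (2.0773·48.58)²) = √(764.011392 + 10183.884453) = 104.6322 km
N: √((-0.4734·111.32)² + (-0.4501·48.58)²) = √(2777.172796 + 478.115746) = 57.0551 km
Minimum: N at 57.0551 km.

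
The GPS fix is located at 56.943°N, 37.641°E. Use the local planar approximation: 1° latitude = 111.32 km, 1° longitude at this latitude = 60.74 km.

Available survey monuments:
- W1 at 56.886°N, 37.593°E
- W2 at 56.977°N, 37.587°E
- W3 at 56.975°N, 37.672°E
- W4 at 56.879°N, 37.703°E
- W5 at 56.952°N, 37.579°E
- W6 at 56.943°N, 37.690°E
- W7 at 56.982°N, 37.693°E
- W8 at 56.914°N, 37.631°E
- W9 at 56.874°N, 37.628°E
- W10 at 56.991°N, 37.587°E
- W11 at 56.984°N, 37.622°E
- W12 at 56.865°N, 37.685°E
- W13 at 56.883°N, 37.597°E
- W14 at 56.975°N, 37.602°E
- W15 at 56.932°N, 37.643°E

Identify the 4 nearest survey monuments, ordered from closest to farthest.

W15, W6, W8, W5

Distances from 56.943°N, 37.641°E:
W1: √((-0.057·111.32)² + (-0.048·60.74)²) = √(40.26207 + 8.50026) = 6.983 km
W2: √((0.034·111.32)² + (-0.054·60.74)²) = √(14.32532 + 10.75814) = 5.008 km
W3: √((0.032·111.32)² + (0.031·60.74)²) = √(12.68955 + 3.54546) = 4.029 km
W4: √((-0.064·111.32)² + (0.062·60.74)²) = √(50.75822 + 14.18185) = 8.059 km
W5: √((0.009·111.32)² + (-0.062·60.74)²) = √(1.00376 + 14.18185) = 3.897 km
W6: √((0.000·111.32)² + (0.049·60.74)²) = √(0.00000 + 8.85812) = 2.976 km
W7: √((0.039·111.32)² + (0.052·60.74)²) = √(18.84845 + 9.97600) = 5.369 km
W8: √((-0.029·111.32)² + (-0.010·60.74)²) = √(10.42179 + 0.36893) = 3.285 km
W9: √((-0.069·111.32)² + (-0.013·60.74)²) = √(58.99899 + 0.62350) = 7.722 km
W10: √((0.048·111.32)² + (-0.054·60.74)²) = √(28.55150 + 10.75814) = 6.270 km
W11: √((0.041·111.32)² + (-0.019·60.74)²) = √(20.83119 + 1.33185) = 4.708 km
W12: √((-0.078·111.32)² + (0.044·60.74)²) = √(75.39379 + 7.14258) = 9.085 km
W13: √((-0.060·111.32)² + (-0.044·60.74)²) = √(44.61171 + 7.14258) = 7.194 km
W14: √((0.032·111.32)² + (-0.039·60.74)²) = √(12.68955 + 5.61150) = 4.278 km
W15: √((-0.011·111.32)² + (0.002·60.74)²) = √(1.49945 + 0.01476) = 1.231 km
Sorted: W15 (1.231 km) < W6 (2.976 km) < W8 (3.285 km) < W5 (3.897 km) < W3 (4.029 km) < W14 (4.278 km) < …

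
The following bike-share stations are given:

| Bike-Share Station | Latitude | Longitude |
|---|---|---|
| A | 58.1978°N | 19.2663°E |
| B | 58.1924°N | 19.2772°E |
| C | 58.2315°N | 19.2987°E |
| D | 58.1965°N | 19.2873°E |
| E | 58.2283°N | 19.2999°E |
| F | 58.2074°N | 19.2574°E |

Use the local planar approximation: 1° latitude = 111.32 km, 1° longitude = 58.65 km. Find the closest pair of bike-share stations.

C and E

Pairwise distances:
A–B: √((-0.0054·111.32)² + (0.0109·58.65)²) = √(0.361355 + 0.408685) = 0.8775 km
A–C: √((0.0337·111.32)² + (0.0324·58.65)²) = √(14.073632 + 3.610988) = 4.2053 km
A–D: √((-0.0013·111.32)² + (0.0210·58.65)²) = √(0.020943 + 1.516962) = 1.2401 km
A–E: √((0.0305·111.32)² + (0.0336·58.65)²) = √(11.527790 + 3.883422) = 3.9257 km
A–F: √((0.0096·111.32)² + (-0.0089·58.65)²) = √(1.142060 + 0.272468) = 1.1893 km
B–C: √((0.0391·111.32)² + (0.0215·58.65)²) = √(18.945231 + 1.590058) = 4.5316 km
B–D: √((0.0041·111.32)² + (0.0101·58.65)²) = √(0.208312 + 0.350896) = 0.7478 km
B–E: √((0.0359·111.32)² + (0.0227·58.65)²) = √(15.971117 + 1.772506) = 4.2123 km
B–F: √((0.0150·111.32)² + (-0.0198·58.65)²) = √(2.788232 + 1.348548) = 2.0339 km
C–D: √((-0.0350·111.32)² + (-0.0114·58.65)²) = √(15.180374 + 0.447039) = 3.9532 km
C–E: √((-0.0032·111.32)² + (0.0012·58.65)²) = √(0.126896 + 0.004953) = 0.3631 km
C–F: √((-0.0241·111.32)² + (-0.0413·58.65)²) = √(7.197480 + 5.867271) = 3.6145 km
D–E: √((0.0318·111.32)² + (0.0126·58.65)²) = √(12.531430 + 0.546106) = 3.6163 km
D–F: √((0.0109·111.32)² + (-0.0299·58.65)²) = √(1.472310 + 3.075236) = 2.1325 km
E–F: √((-0.0209·111.32)² + (-0.0425·58.65)²) = √(5.413012 + 6.213179) = 3.4097 km
Closest pair: C–E at 0.3631 km.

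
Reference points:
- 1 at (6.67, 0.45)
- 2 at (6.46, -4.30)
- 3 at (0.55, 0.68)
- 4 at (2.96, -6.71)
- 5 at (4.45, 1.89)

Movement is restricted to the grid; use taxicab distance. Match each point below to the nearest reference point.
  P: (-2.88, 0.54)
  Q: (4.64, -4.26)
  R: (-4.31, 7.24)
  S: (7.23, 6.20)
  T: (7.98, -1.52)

P at (-2.88, 0.54):
  1: |9.55| + |-0.09| = 9.55 + 0.09 = 9.64
  2: |9.34| + |-4.84| = 9.34 + 4.84 = 14.18
  3: |3.43| + |0.14| = 3.43 + 0.14 = 3.57
  4: |5.84| + |-7.25| = 5.84 + 7.25 = 13.09
  5: |7.33| + |1.35| = 7.33 + 1.35 = 8.68
  → nearest: 3 (3.57)
Q at (4.64, -4.26):
  1: |2.03| + |4.71| = 2.03 + 4.71 = 6.74
  2: |1.82| + |-0.04| = 1.82 + 0.04 = 1.86
  3: |-4.09| + |4.94| = 4.09 + 4.94 = 9.03
  4: |-1.68| + |-2.45| = 1.68 + 2.45 = 4.13
  5: |-0.19| + |6.15| = 0.19 + 6.15 = 6.34
  → nearest: 2 (1.86)
R at (-4.31, 7.24):
  1: |10.98| + |-6.79| = 10.98 + 6.79 = 17.77
  2: |10.77| + |-11.54| = 10.77 + 11.54 = 22.31
  3: |4.86| + |-6.56| = 4.86 + 6.56 = 11.42
  4: |7.27| + |-13.95| = 7.27 + 13.95 = 21.22
  5: |8.76| + |-5.35| = 8.76 + 5.35 = 14.11
  → nearest: 3 (11.42)
S at (7.23, 6.20):
  1: |-0.56| + |-5.75| = 0.56 + 5.75 = 6.31
  2: |-0.77| + |-10.50| = 0.77 + 10.50 = 11.27
  3: |-6.68| + |-5.52| = 6.68 + 5.52 = 12.20
  4: |-4.27| + |-12.91| = 4.27 + 12.91 = 17.18
  5: |-2.78| + |-4.31| = 2.78 + 4.31 = 7.09
  → nearest: 1 (6.31)
T at (7.98, -1.52):
  1: |-1.31| + |1.97| = 1.31 + 1.97 = 3.28
  2: |-1.52| + |-2.78| = 1.52 + 2.78 = 4.30
  3: |-7.43| + |2.20| = 7.43 + 2.20 = 9.63
  4: |-5.02| + |-5.19| = 5.02 + 5.19 = 10.21
  5: |-3.53| + |3.41| = 3.53 + 3.41 = 6.94
  → nearest: 1 (3.28)

P→3; Q→2; R→3; S→1; T→1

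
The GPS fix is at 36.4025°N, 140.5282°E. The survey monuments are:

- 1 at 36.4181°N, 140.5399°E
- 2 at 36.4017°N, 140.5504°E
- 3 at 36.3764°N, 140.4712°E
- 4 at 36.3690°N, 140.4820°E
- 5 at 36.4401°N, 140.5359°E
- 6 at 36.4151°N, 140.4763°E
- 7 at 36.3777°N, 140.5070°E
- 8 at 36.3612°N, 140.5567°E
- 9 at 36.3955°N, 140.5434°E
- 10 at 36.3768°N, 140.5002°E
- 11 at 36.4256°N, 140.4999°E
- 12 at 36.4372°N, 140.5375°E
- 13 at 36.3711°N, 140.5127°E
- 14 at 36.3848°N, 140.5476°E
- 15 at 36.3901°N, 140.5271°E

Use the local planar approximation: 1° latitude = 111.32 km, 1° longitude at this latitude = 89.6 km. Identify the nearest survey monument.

15

Distances from 36.4025°N, 140.5282°E:
1: 2.0285 km
2: 1.9911 km
3: 5.8758 km
4: 5.5716 km
5: 4.2421 km
6: 4.8572 km
7: 3.3511 km
8: 5.2591 km
9: 1.5691 km
10: 3.8051 km
11: 3.6114 km
12: 3.9517 km
13: 3.7612 km
14: 2.6275 km
15: 1.3839 km
Minimum: 15 at 1.3839 km.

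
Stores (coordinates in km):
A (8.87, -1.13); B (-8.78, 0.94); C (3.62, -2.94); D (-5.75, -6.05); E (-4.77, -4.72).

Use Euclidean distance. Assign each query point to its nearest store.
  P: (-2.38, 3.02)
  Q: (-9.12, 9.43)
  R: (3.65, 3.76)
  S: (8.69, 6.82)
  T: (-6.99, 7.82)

P→B; Q→B; R→C; S→A; T→B

P at (-2.38, 3.02):
  A: √((11.25)² + (-4.15)²) = √(126.5625 + 17.2225) = 11.99 km
  B: √((-6.40)² + (-2.08)²) = √(40.9600 + 4.3264) = 6.73 km
  C: √((6.00)² + (-5.96)²) = √(36.0000 + 35.5216) = 8.46 km
  D: √((-3.37)² + (-9.07)²) = √(11.3569 + 82.2649) = 9.68 km
  E: √((-2.39)² + (-7.74)²) = √(5.7121 + 59.9076) = 8.10 km
  → nearest: B (6.73 km)
Q at (-9.12, 9.43):
  A: √((17.99)² + (-10.56)²) = √(323.6401 + 111.5136) = 20.86 km
  B: √((0.34)² + (-8.49)²) = √(0.1156 + 72.0801) = 8.50 km
  C: √((12.74)² + (-12.37)²) = √(162.3076 + 153.0169) = 17.76 km
  D: √((3.37)² + (-15.48)²) = √(11.3569 + 239.6304) = 15.84 km
  E: √((4.35)² + (-14.15)²) = √(18.9225 + 200.2225) = 14.80 km
  → nearest: B (8.50 km)
R at (3.65, 3.76):
  A: √((5.22)² + (-4.89)²) = √(27.2484 + 23.9121) = 7.15 km
  B: √((-12.43)² + (-2.82)²) = √(154.5049 + 7.9524) = 12.75 km
  C: √((-0.03)² + (-6.70)²) = √(0.0009 + 44.8900) = 6.70 km
  D: √((-9.40)² + (-9.81)²) = √(88.3600 + 96.2361) = 13.59 km
  E: √((-8.42)² + (-8.48)²) = √(70.8964 + 71.9104) = 11.95 km
  → nearest: C (6.70 km)
S at (8.69, 6.82):
  A: √((0.18)² + (-7.95)²) = √(0.0324 + 63.2025) = 7.95 km
  B: √((-17.47)² + (-5.88)²) = √(305.2009 + 34.5744) = 18.43 km
  C: √((-5.07)² + (-9.76)²) = √(25.7049 + 95.2576) = 11.00 km
  D: √((-14.44)² + (-12.87)²) = √(208.5136 + 165.6369) = 19.34 km
  E: √((-13.46)² + (-11.54)²) = √(181.1716 + 133.1716) = 17.73 km
  → nearest: A (7.95 km)
T at (-6.99, 7.82):
  A: √((15.86)² + (-8.95)²) = √(251.5396 + 80.1025) = 18.21 km
  B: √((-1.79)² + (-6.88)²) = √(3.2041 + 47.3344) = 7.11 km
  C: √((10.61)² + (-10.76)²) = √(112.5721 + 115.7776) = 15.11 km
  D: √((1.24)² + (-13.87)²) = √(1.5376 + 192.3769) = 13.93 km
  E: √((2.22)² + (-12.54)²) = √(4.9284 + 157.2516) = 12.73 km
  → nearest: B (7.11 km)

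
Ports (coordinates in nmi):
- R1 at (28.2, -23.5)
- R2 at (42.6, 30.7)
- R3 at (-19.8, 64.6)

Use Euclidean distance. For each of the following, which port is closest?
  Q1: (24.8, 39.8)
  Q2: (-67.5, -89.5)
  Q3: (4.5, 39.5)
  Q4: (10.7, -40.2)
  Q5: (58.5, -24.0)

Q1→R2; Q2→R1; Q3→R3; Q4→R1; Q5→R1

Q1 at (24.8, 39.8):
  R1: √((3.4)² + (-63.3)²) = √(11.560 + 4006.890) = 63.4 nmi
  R2: √((17.8)² + (-9.1)²) = √(316.840 + 82.810) = 20.0 nmi
  R3: √((-44.6)² + (24.8)²) = √(1989.160 + 615.040) = 51.0 nmi
  → nearest: R2 (20.0 nmi)
Q2 at (-67.5, -89.5):
  R1: √((95.7)² + (66.0)²) = √(9158.490 + 4356.000) = 116.3 nmi
  R2: √((110.1)² + (120.2)²) = √(12122.010 + 14448.040) = 163.0 nmi
  R3: √((47.7)² + (154.1)²) = √(2275.290 + 23746.810) = 161.3 nmi
  → nearest: R1 (116.3 nmi)
Q3 at (4.5, 39.5):
  R1: √((23.7)² + (-63.0)²) = √(561.690 + 3969.000) = 67.3 nmi
  R2: √((38.1)² + (-8.8)²) = √(1451.610 + 77.440) = 39.1 nmi
  R3: √((-24.3)² + (25.1)²) = √(590.490 + 630.010) = 34.9 nmi
  → nearest: R3 (34.9 nmi)
Q4 at (10.7, -40.2):
  R1: √((17.5)² + (16.7)²) = √(306.250 + 278.890) = 24.2 nmi
  R2: √((31.9)² + (70.9)²) = √(1017.610 + 5026.810) = 77.7 nmi
  R3: √((-30.5)² + (104.8)²) = √(930.250 + 10983.040) = 109.1 nmi
  → nearest: R1 (24.2 nmi)
Q5 at (58.5, -24.0):
  R1: √((-30.3)² + (0.5)²) = √(918.090 + 0.250) = 30.3 nmi
  R2: √((-15.9)² + (54.7)²) = √(252.810 + 2992.090) = 57.0 nmi
  R3: √((-78.3)² + (88.6)²) = √(6130.890 + 7849.960) = 118.2 nmi
  → nearest: R1 (30.3 nmi)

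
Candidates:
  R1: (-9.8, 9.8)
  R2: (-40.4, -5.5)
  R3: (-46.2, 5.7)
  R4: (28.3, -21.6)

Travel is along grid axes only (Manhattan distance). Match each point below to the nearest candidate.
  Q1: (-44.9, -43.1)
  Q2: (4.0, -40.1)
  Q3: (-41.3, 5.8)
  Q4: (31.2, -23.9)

Q1→R2; Q2→R4; Q3→R3; Q4→R4

Q1 at (-44.9, -43.1):
  R1: |35.1| + |52.9| = 35.1 + 52.9 = 88.0
  R2: |4.5| + |37.6| = 4.5 + 37.6 = 42.1
  R3: |-1.3| + |48.8| = 1.3 + 48.8 = 50.1
  R4: |73.2| + |21.5| = 73.2 + 21.5 = 94.7
  → nearest: R2 (42.1)
Q2 at (4.0, -40.1):
  R1: |-13.8| + |49.9| = 13.8 + 49.9 = 63.7
  R2: |-44.4| + |34.6| = 44.4 + 34.6 = 79.0
  R3: |-50.2| + |45.8| = 50.2 + 45.8 = 96.0
  R4: |24.3| + |18.5| = 24.3 + 18.5 = 42.8
  → nearest: R4 (42.8)
Q3 at (-41.3, 5.8):
  R1: |31.5| + |4.0| = 31.5 + 4.0 = 35.5
  R2: |0.9| + |-11.3| = 0.9 + 11.3 = 12.2
  R3: |-4.9| + |-0.1| = 4.9 + 0.1 = 5.0
  R4: |69.6| + |-27.4| = 69.6 + 27.4 = 97.0
  → nearest: R3 (5.0)
Q4 at (31.2, -23.9):
  R1: |-41.0| + |33.7| = 41.0 + 33.7 = 74.7
  R2: |-71.6| + |18.4| = 71.6 + 18.4 = 90.0
  R3: |-77.4| + |29.6| = 77.4 + 29.6 = 107.0
  R4: |-2.9| + |2.3| = 2.9 + 2.3 = 5.2
  → nearest: R4 (5.2)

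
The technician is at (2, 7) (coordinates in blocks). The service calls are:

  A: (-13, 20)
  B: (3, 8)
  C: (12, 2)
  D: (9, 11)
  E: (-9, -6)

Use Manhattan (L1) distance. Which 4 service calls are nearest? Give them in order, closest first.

B, D, C, E

Distances from (2, 7):
A: |-15| + |13| = 15 + 13 = 28 blocks
B: |1| + |1| = 1 + 1 = 2 blocks
C: |10| + |-5| = 10 + 5 = 15 blocks
D: |7| + |4| = 7 + 4 = 11 blocks
E: |-11| + |-13| = 11 + 13 = 24 blocks
Sorted: B (2 blocks) < D (11 blocks) < C (15 blocks) < E (24 blocks) < A (28 blocks)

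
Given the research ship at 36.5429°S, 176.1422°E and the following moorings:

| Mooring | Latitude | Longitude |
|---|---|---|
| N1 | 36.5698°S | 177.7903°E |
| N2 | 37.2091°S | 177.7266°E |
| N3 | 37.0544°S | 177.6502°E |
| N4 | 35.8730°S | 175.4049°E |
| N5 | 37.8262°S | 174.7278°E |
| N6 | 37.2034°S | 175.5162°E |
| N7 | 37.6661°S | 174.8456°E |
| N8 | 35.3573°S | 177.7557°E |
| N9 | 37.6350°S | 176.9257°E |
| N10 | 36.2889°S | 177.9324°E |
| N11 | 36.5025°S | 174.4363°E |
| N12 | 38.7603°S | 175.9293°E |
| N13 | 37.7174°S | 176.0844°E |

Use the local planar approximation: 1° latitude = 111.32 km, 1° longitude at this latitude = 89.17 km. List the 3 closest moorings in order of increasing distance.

N6, N4, N13

Distances from 36.5429°S, 176.1422°E:
N1: √((-0.0269·111.32)² + (1.6481·89.17)²) = √(8.967078 + 21597.558153) = 146.9916 km
N2: √((-0.6662·111.32)² + (1.5844·89.17)²) = √(5499.910877 + 19960.306268) = 159.5626 km
N3: √((-0.5115·111.32)² + (1.5080·89.17)²) = √(3242.184098 + 18081.739841) = 146.0271 km
N4: √((0.6699·111.32)² + (-0.7373·89.17)²) = √(5561.172300 + 4322.410416) = 99.4162 km
N5: √((-1.2833·111.32)² + (-1.4144·89.17)²) = √(20408.109878 + 15906.770992) = 190.5646 km
N6: √((-0.6605·111.32)² + (-0.6260·89.17)²) = √(5406.199141 + 3115.919289) = 92.3153 km
N7: √((-1.1232·111.32)² + (-1.2966·89.17)²) = √(15633.657199 + 13367.480764) = 170.2972 km
N8: √((1.1856·111.32)² + (1.6135·89.17)²) = √(17418.982249 + 20700.244387) = 195.2415 km
N9: √((-1.0921·111.32)² + (0.7835·89.17)²) = √(14779.890263 + 4881.075607) = 140.2176 km
N10: √((0.2540·111.32)² + (1.7902·89.17)²) = √(799.491459 + 25482.418205) = 162.1170 km
N11: √((0.0404·111.32)² + (-1.7059·89.17)²) = √(20.225959 + 23139.004561) = 152.1816 km
N12: √((-2.2174·111.32)² + (-0.2129·89.17)²) = √(60930.463483 + 360.403381) = 247.5699 km
N13: √((-1.1745·111.32)² + (-0.0578·89.17)²) = √(17094.343932 + 26.563984) = 130.8469 km
Sorted: N6 (92.3153 km) < N4 (99.4162 km) < N13 (130.8469 km) < N9 (140.2176 km) < N3 (146.0271 km) < …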